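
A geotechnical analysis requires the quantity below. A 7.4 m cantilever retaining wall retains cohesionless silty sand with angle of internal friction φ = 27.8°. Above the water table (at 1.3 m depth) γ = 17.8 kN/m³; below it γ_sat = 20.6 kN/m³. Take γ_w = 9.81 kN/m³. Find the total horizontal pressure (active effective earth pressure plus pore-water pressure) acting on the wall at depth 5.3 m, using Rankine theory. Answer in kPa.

63.4 kPa

K_a = (1 − sin φ)/(1 + sin φ) = 0.3639.
γ' = 20.6 − 9.81 = 10.79 kN/m³.
Effective vertical stress at 5.3 m: σ'_v = 17.8×1.3 + 10.79×4.00 = 66.30 kPa.
σ'_h = K_a σ'_v = 0.3639 × 66.30 = 24.13 kPa; u = γ_w × 4.00 = 39.24 kPa.
Total σ_h = 24.13 + 39.24 = 63.37 kPa.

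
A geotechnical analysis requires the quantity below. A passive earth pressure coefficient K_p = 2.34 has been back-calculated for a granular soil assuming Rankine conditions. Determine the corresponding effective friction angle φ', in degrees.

23.7°

K_p = (1+sin φ)/(1−sin φ) ⇒ sin φ = (K_p − 1)/(K_p + 1) = 0.4012.
φ = arcsin(0.4012) = 23.65°.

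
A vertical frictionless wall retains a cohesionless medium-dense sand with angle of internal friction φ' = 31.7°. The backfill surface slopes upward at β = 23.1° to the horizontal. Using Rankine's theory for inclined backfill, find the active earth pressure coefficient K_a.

K_a = cos β · (cos β − √(cos²β − cos²φ)) / (cos β + √(cos²β − cos²φ)).
cos β = 0.9198, cos φ = 0.8508, √(cos²β − cos²φ) = 0.3496.
K_a = 0.9198 × (0.9198 − 0.3496)/(0.9198 + 0.3496) = 0.4132.

0.413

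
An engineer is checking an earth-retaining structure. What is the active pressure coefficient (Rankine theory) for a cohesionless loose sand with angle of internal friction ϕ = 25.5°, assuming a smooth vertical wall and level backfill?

0.398

K_a = tan²(45° − φ/2) = tan²(32.25°) = 0.3981.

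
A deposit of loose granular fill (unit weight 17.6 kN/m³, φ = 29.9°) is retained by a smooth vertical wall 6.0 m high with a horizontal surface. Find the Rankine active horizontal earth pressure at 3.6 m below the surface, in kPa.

21.2 kPa

K_a = (1 − sin φ)/(1 + sin φ) = 0.3347.
σ_h = K_a γ z = 0.3347 × 17.6 × 3.6 = 21.21 kPa.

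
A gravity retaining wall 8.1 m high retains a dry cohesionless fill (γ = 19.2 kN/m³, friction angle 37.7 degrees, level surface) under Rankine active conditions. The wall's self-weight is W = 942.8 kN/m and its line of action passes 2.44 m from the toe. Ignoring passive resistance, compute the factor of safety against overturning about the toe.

5.61

K_a = tan²(45° − 37.7°/2) = 0.2411.
P_a = ½K_aγH² = 0.5×0.2411×19.2×8.1² = 151.8 kN/m, acting at H/3 = 2.700 m above the base.
Overturning moment M_o = P_a × H/3 = 151.8 × 2.700 = 409.9.
Resisting moment M_r = W × 2.44 = 942.8 × 2.44 = 2300.
FS_overturning = M_r/M_o = 2300/409.9 = 5.612.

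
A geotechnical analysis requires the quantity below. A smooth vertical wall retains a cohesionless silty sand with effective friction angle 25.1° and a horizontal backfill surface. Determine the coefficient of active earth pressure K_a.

K_a = tan²(45° − φ/2) = tan²(32.45°) = 0.4043.

0.404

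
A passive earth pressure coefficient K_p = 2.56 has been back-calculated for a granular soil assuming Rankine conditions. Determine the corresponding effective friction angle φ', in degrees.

26.0°

K_p = (1+sin φ)/(1−sin φ) ⇒ sin φ = (K_p − 1)/(K_p + 1) = 0.4382.
φ = arcsin(0.4382) = 25.99°.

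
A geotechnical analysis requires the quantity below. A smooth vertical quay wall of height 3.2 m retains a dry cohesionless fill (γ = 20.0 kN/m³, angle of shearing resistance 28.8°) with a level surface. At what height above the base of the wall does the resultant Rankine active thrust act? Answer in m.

K_a = 0.3498.
The pressure distribution is triangular, so the resultant acts at H/3 above the base = 3.2/3 = 1.067 m.

1.07 m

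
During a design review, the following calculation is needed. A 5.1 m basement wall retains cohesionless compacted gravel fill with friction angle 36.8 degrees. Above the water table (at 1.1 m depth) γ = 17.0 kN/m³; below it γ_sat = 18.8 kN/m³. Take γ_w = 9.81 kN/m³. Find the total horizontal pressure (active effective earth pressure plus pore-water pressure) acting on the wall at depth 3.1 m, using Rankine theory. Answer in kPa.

K_a = (1 − sin φ)/(1 + sin φ) = 0.2508.
γ' = 18.8 − 9.81 = 8.990 kN/m³.
Effective vertical stress at 3.1 m: σ'_v = 17.0×1.1 + 8.990×2.00 = 36.68 kPa.
σ'_h = K_a σ'_v = 0.2508 × 36.68 = 9.198 kPa; u = γ_w × 2.00 = 19.62 kPa.
Total σ_h = 9.198 + 19.62 = 28.82 kPa.

28.8 kPa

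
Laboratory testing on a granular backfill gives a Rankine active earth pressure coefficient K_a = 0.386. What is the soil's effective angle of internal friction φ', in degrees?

K_a = tan²(45° − φ/2) ⇒ 45° − φ/2 = arctan(√0.386) = 31.85°.
φ = 2(45° − 31.85°) = 26.30°.

26.3°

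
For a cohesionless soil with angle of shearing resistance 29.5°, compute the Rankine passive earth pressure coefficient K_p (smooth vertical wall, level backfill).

K_p = (1 + sin φ)/(1 − sin φ) = tan²(45° + 29.5°/2) = 2.940.

2.94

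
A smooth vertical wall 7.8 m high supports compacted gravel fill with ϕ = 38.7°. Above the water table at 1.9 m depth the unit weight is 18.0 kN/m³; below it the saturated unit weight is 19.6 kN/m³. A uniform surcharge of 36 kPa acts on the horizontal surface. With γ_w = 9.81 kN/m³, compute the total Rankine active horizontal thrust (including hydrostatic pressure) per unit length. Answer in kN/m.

329 kN/m

K_a = tan²(45° − φ/2) = 0.2306.
γ' = 19.6 − 9.81 = 9.790 kN/m³. h₂ = H − d_w = 5.9 m.
σ'_h: at surface K_a·q = 8.301; at WT K_a(q+γd_w) = 16.19; at base K_a(q+γd_w+γ'h₂) = 29.51 kPa.
P₁ = ½(8.301+16.19)×1.9 = 23.26; P₂ = ½(16.19+29.51)×5.9 = 134.8; P_w = ½γ_w h₂² = 170.7.
Total = 23.26+134.8+170.7 = 328.8 kN/m.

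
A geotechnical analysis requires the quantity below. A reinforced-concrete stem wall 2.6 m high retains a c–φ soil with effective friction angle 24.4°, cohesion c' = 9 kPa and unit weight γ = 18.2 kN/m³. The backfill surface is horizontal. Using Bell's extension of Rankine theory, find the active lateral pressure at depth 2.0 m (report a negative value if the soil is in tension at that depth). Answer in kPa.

K_a = (1 − sin φ)/(1 + sin φ) = 0.4153.
σ_a = K_a γ z − 2c√K_a = 0.4153×18.2×2.0 − 2×9×0.6445 = 3.518 kPa.

3.52 kPa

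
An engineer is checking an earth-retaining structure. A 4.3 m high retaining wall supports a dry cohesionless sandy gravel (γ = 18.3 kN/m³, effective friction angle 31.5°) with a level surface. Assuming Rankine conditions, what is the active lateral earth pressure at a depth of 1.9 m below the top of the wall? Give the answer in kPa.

10.9 kPa

K_a = (1 − sin φ)/(1 + sin φ) = 0.3136.
σ_h = K_a γ z = 0.3136 × 18.3 × 1.9 = 10.90 kPa.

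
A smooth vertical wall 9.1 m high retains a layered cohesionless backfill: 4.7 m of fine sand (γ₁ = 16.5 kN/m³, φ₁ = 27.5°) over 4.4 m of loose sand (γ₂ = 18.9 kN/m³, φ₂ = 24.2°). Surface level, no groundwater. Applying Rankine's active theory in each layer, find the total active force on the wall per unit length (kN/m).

K_a1 = tan²(45°−27.5°/2) = 0.3682; K_a2 = tan²(45°−24.2°/2) = 0.4185.
Layer 1: σ at base = K_a1 γ₁ h₁ = 28.56 kPa; P₁ = ½×28.56×4.7 = 67.11.
Layer 2: σ_v at top = γ₁h₁ = 77.55; σ_h top = K_a2×77.55 = 32.46; σ_h base = K_a2×(77.55+18.9×4.4) = 67.26.
P₂ = ½(32.46+67.26)×4.4 = 219.4. Total P_a = 67.11+219.4 = 286.5 kN/m.

286 kN/m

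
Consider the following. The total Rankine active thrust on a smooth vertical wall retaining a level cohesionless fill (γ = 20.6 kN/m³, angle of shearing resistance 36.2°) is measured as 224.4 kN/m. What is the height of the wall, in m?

K_a = 0.2574. P_a = ½ K_a γ H² ⇒ H = √(2P_a/(K_a γ)).
H = √(2×224.4/(0.2574×20.6)) = 9.200 m.

9.20 m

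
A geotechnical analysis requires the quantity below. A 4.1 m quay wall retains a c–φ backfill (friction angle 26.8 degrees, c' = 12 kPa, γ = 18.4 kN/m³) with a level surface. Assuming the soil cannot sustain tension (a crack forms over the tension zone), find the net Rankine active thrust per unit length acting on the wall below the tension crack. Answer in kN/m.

K_a = 0.3785; √K_a = 0.6152.
Tension-crack depth z_c = 2c/(γ√K_a) = 2×12/(18.4×0.6152) = 2.120 m.
σ_a at base = K_a γ H − 2c√K_a = 0.3785×18.4×4.1 − 2×12×0.6152 = 13.79 kPa.
P_a = ½ × 13.79 × (H − z_c) = 0.5×13.79×1.980 = 13.65 kN/m.

13.6 kN/m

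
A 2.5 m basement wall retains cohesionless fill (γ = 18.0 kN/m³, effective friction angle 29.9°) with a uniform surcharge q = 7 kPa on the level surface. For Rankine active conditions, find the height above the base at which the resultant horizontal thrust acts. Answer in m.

K_a = 0.3347.
Triangular part P₁ = ½K_aγH² = 18.83 at H/3 = 0.8333 m; rectangular part P₂ = K_a q H = 5.857 at H/2 = 1.250 m.
ȳ = (P₁·0.8333 + P₂·1.250)/(P₁+P₂) = 0.9322 m.

0.932 m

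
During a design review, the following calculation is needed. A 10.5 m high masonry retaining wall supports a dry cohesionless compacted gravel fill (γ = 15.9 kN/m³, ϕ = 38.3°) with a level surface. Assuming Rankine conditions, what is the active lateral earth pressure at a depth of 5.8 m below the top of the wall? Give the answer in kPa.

21.6 kPa

K_a = (1 − sin φ)/(1 + sin φ) = 0.2347.
σ_h = K_a γ z = 0.2347 × 15.9 × 5.8 = 21.65 kPa.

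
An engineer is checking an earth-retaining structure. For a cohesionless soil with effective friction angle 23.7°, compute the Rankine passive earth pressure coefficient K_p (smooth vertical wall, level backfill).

2.34

K_p = (1 + sin φ)/(1 − sin φ) = tan²(45° + 23.7°/2) = 2.344.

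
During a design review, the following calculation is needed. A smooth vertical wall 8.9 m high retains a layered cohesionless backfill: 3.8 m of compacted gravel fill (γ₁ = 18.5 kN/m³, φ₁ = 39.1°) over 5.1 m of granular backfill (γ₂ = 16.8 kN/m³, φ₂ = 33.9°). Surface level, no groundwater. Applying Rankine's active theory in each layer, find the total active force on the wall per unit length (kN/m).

194 kN/m

K_a1 = tan²(45°−39.1°/2) = 0.2265; K_a2 = tan²(45°−33.9°/2) = 0.2839.
Layer 1: σ at base = K_a1 γ₁ h₁ = 15.92 kPa; P₁ = ½×15.92×3.8 = 30.25.
Layer 2: σ_v at top = γ₁h₁ = 70.30; σ_h top = K_a2×70.30 = 19.96; σ_h base = K_a2×(70.30+16.8×5.1) = 44.28.
P₂ = ½(19.96+44.28)×5.1 = 163.8. Total P_a = 30.25+163.8 = 194.1 kN/m.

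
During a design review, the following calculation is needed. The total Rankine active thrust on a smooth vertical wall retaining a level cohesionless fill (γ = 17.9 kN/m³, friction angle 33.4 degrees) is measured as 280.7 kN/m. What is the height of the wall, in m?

K_a = 0.2899. P_a = ½ K_a γ H² ⇒ H = √(2P_a/(K_a γ)).
H = √(2×280.7/(0.2899×17.9)) = 10.40 m.

10.4 m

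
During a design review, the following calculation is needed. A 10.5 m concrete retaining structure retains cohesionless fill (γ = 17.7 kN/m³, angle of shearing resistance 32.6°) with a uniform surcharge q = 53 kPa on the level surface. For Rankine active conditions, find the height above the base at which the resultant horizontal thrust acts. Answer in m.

K_a = 0.2997.
Triangular part P₁ = ½K_aγH² = 292.5 at H/3 = 3.500 m; rectangular part P₂ = K_a q H = 166.8 at H/2 = 5.250 m.
ȳ = (P₁·3.500 + P₂·5.250)/(P₁+P₂) = 4.136 m.

4.14 m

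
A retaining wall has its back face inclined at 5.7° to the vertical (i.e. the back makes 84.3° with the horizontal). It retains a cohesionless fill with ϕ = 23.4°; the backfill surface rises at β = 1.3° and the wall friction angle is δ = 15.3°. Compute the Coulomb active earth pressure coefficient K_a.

0.435

K_a = sin²(α+φ) / [sin²α · sin(α−δ) · (1 + √{sin(φ+δ)sin(φ−β) / (sin(α−δ)sin(α+β))})²].
With α = 84.3°, φ = 23.4°, δ = 15.3°, β = 1.3°: K_a = 0.4348.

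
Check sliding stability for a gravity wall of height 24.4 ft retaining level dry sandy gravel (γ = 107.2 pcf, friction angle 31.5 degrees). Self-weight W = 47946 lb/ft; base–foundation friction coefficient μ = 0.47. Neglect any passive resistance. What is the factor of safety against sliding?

2.25

K_a = tan²(45° − 31.5°/2) = 0.3136.
P_a = ½K_aγH² = 0.5×0.3136×107.2×24.4² = 10010 lb/ft, acting at H/3 = 8.133 ft above the base.
FS_sliding = μW / P_a = 0.47×47946 / 10010 = 2.252.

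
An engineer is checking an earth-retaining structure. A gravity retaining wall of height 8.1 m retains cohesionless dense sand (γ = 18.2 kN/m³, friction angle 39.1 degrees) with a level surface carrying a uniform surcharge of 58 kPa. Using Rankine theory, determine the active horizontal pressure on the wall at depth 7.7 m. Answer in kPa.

44.9 kPa

K_a = (1 − sin φ)/(1 + sin φ) = 0.2265.
σ_v = γz + q = 18.2 × 7.7 + 58 = 198.1 kPa.
σ_h = K_a σ_v = 0.2265 × 198.1 = 44.88 kPa.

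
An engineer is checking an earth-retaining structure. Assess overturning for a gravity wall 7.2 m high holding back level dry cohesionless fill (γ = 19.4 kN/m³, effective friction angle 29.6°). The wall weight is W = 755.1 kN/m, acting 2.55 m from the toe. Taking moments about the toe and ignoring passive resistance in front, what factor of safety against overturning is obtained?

4.71

K_a = tan²(45° − 29.6°/2) = 0.3387.
P_a = ½K_aγH² = 0.5×0.3387×19.4×7.2² = 170.3 kN/m, acting at H/3 = 2.400 m above the base.
Overturning moment M_o = P_a × H/3 = 170.3 × 2.400 = 408.8.
Resisting moment M_r = W × 2.55 = 755.1 × 2.55 = 1926.
FS_overturning = M_r/M_o = 1926/408.8 = 4.710.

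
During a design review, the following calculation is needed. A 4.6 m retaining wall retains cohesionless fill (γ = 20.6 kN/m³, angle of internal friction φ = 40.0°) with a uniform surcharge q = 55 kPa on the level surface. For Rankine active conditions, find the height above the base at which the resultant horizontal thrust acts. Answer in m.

K_a = 0.2174.
Triangular part P₁ = ½K_aγH² = 47.39 at H/3 = 1.533 m; rectangular part P₂ = K_a q H = 55.01 at H/2 = 2.300 m.
ȳ = (P₁·1.533 + P₂·2.300)/(P₁+P₂) = 1.945 m.

1.95 m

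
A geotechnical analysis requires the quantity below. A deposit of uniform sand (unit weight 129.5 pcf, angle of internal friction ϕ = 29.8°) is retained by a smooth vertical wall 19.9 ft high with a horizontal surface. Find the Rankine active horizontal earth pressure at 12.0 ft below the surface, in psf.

K_a = (1 − sin φ)/(1 + sin φ) = 0.3360.
σ_h = K_a γ z = 0.3360 × 129.5 × 12.0 = 522.2 psf.

522 psf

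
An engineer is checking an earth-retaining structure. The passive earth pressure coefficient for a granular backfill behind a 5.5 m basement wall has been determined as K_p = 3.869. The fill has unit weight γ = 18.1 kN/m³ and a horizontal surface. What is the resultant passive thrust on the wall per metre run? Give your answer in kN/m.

P = ½ K_p γ H² = 0.5 × 3.869 × 18.1 × 5.5² = 1059 kN/m.

1060 kN/m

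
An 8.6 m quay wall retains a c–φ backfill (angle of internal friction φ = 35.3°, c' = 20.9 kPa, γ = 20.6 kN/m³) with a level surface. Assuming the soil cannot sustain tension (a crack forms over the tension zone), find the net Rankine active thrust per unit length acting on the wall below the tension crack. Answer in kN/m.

K_a = 0.2675; √K_a = 0.5172.
Tension-crack depth z_c = 2c/(γ√K_a) = 2×20.9/(20.6×0.5172) = 3.923 m.
σ_a at base = K_a γ H − 2c√K_a = 0.2675×20.6×8.6 − 2×20.9×0.5172 = 25.78 kPa.
P_a = ½ × 25.78 × (H − z_c) = 0.5×25.78×4.677 = 60.28 kN/m.

60.3 kN/m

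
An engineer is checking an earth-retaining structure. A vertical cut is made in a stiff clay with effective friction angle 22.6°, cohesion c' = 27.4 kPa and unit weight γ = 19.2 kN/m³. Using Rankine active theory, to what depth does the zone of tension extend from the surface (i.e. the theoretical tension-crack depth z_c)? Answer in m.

4.28 m

K_a = tan²(45° − 22.6°/2) = 0.4448; √K_a = 0.6669.
The active pressure is zero where K_a γ z = 2c√K_a, so z_c = 2c/(γ√K_a) = 2×27.4/(19.2×0.6669) = 4.280 m.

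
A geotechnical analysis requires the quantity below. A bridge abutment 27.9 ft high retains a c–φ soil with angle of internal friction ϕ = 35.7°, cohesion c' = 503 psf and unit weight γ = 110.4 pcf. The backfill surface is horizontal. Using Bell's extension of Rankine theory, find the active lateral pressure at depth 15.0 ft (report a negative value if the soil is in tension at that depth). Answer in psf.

-80.4 psf

K_a = (1 − sin φ)/(1 + sin φ) = 0.2630.
σ_a = K_a γ z − 2c√K_a = 0.2630×110.4×15.0 − 2×503×0.5128 = -80.39 psf.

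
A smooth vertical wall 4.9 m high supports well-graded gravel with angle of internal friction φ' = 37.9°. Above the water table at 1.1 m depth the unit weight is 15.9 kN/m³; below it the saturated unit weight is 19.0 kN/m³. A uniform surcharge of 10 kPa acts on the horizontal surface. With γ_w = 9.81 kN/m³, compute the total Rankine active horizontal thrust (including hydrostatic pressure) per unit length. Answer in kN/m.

K_a = tan²(45° − φ/2) = 0.2389.
γ' = 19.0 − 9.81 = 9.190 kN/m³. h₂ = H − d_w = 3.8 m.
σ'_h: at surface K_a·q = 2.389; at WT K_a(q+γd_w) = 6.568; at base K_a(q+γd_w+γ'h₂) = 14.91 kPa.
P₁ = ½(2.389+6.568)×1.1 = 4.927; P₂ = ½(6.568+14.91)×3.8 = 40.81; P_w = ½γ_w h₂² = 70.83.
Total = 4.927+40.81+70.83 = 116.6 kN/m.

117 kN/m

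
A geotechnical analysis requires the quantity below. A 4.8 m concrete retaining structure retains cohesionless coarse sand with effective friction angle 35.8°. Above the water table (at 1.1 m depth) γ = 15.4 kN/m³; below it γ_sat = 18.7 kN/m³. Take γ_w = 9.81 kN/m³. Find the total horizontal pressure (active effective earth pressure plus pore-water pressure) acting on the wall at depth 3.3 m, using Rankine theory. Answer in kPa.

K_a = (1 − sin φ)/(1 + sin φ) = 0.2619.
γ' = 18.7 − 9.81 = 8.890 kN/m³.
Effective vertical stress at 3.3 m: σ'_v = 15.4×1.1 + 8.890×2.20 = 36.50 kPa.
σ'_h = K_a σ'_v = 0.2619 × 36.50 = 9.557 kPa; u = γ_w × 2.20 = 21.58 kPa.
Total σ_h = 9.557 + 21.58 = 31.14 kPa.

31.1 kPa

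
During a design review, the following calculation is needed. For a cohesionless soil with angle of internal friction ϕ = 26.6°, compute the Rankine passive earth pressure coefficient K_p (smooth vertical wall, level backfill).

K_p = (1 + sin φ)/(1 − sin φ) = tan²(45° + 26.6°/2) = 2.622.

2.62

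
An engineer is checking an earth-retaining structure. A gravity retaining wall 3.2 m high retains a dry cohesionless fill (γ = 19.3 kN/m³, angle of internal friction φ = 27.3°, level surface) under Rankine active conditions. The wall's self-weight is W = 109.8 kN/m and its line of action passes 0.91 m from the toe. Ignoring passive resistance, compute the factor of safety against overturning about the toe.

K_a = tan²(45° − 27.3°/2) = 0.3711.
P_a = ½K_aγH² = 0.5×0.3711×19.3×3.2² = 36.67 kN/m, acting at H/3 = 1.067 m above the base.
Overturning moment M_o = P_a × H/3 = 36.67 × 1.067 = 39.12.
Resisting moment M_r = W × 0.91 = 109.8 × 0.91 = 99.92.
FS_overturning = M_r/M_o = 99.92/39.12 = 2.554.

2.55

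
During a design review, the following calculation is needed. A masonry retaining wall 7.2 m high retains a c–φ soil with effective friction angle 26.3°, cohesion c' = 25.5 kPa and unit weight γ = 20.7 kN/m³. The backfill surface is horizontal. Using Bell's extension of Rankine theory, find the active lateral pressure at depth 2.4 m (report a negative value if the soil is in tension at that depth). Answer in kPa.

K_a = (1 − sin φ)/(1 + sin φ) = 0.3859.
σ_a = K_a γ z − 2c√K_a = 0.3859×20.7×2.4 − 2×25.5×0.6212 = -12.51 kPa.

-12.5 kPa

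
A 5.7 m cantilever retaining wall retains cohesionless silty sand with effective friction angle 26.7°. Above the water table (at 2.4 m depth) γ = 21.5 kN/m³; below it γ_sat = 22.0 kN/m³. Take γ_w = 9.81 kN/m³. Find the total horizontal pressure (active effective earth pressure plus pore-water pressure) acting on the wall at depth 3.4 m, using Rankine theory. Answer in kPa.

34.0 kPa

K_a = (1 − sin φ)/(1 + sin φ) = 0.3800.
γ' = 22.0 − 9.81 = 12.19 kN/m³.
Effective vertical stress at 3.4 m: σ'_v = 21.5×2.4 + 12.19×1.00 = 63.79 kPa.
σ'_h = K_a σ'_v = 0.3800 × 63.79 = 24.24 kPa; u = γ_w × 1.00 = 9.810 kPa.
Total σ_h = 24.24 + 9.810 = 34.05 kPa.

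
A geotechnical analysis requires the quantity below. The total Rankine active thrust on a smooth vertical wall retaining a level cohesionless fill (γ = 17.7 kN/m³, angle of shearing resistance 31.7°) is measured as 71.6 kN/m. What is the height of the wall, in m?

K_a = 0.3111. P_a = ½ K_a γ H² ⇒ H = √(2P_a/(K_a γ)).
H = √(2×71.6/(0.3111×17.7)) = 5.100 m.

5.10 m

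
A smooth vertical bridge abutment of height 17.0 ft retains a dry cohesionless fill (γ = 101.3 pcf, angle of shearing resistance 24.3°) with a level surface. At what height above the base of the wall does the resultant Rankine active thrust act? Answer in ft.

K_a = 0.4169.
The pressure distribution is triangular, so the resultant acts at H/3 above the base = 17.0/3 = 5.667 ft.

5.67 ft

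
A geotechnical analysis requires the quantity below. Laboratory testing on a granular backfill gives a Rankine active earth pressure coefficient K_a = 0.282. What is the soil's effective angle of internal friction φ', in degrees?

34.1°

K_a = tan²(45° − φ/2) ⇒ 45° − φ/2 = arctan(√0.282) = 27.97°.
φ = 2(45° − 27.97°) = 34.06°.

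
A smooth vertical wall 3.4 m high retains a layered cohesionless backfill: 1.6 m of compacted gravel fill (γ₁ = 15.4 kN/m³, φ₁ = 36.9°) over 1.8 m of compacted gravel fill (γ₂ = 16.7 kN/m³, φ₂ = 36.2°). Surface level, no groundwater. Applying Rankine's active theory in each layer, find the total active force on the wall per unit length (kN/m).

23.3 kN/m

K_a1 = tan²(45°−36.9°/2) = 0.2497; K_a2 = tan²(45°−36.2°/2) = 0.2574.
Layer 1: σ at base = K_a1 γ₁ h₁ = 6.152 kPa; P₁ = ½×6.152×1.6 = 4.922.
Layer 2: σ_v at top = γ₁h₁ = 24.64; σ_h top = K_a2×24.64 = 6.342; σ_h base = K_a2×(24.64+16.7×1.8) = 14.08.
P₂ = ½(6.342+14.08)×1.8 = 18.38. Total P_a = 4.922+18.38 = 23.30 kN/m.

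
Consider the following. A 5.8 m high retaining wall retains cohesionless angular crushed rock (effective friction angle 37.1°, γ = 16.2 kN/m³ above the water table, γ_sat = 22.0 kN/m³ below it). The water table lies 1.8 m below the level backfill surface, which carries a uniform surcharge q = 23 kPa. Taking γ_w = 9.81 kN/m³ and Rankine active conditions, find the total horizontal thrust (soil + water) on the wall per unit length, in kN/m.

171 kN/m

K_a = tan²(45° − φ/2) = 0.2475.
γ' = 22.0 − 9.81 = 12.19 kN/m³. h₂ = H − d_w = 4.0 m.
σ'_h: at surface K_a·q = 5.692; at WT K_a(q+γd_w) = 12.91; at base K_a(q+γd_w+γ'h₂) = 24.98 kPa.
P₁ = ½(5.692+12.91)×1.8 = 16.74; P₂ = ½(12.91+24.98)×4.0 = 75.77; P_w = ½γ_w h₂² = 78.48.
Total = 16.74+75.77+78.48 = 171.0 kN/m.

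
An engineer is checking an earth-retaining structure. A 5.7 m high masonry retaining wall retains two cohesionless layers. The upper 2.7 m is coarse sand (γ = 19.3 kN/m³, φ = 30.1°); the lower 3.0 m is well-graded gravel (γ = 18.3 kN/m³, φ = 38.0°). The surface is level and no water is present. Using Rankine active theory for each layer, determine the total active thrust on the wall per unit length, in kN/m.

K_a1 = tan²(45°−30.1°/2) = 0.3320; K_a2 = tan²(45°−38.0°/2) = 0.2379.
Layer 1: σ at base = K_a1 γ₁ h₁ = 17.30 kPa; P₁ = ½×17.30×2.7 = 23.36.
Layer 2: σ_v at top = γ₁h₁ = 52.11; σ_h top = K_a2×52.11 = 12.40; σ_h base = K_a2×(52.11+18.3×3.0) = 25.46.
P₂ = ½(12.40+25.46)×3.0 = 56.78. Total P_a = 23.36+56.78 = 80.13 kN/m.

80.1 kN/m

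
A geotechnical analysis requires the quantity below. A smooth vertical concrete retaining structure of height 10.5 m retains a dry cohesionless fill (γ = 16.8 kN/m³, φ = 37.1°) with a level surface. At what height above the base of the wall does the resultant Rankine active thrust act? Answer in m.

K_a = 0.2475.
The pressure distribution is triangular, so the resultant acts at H/3 above the base = 10.5/3 = 3.500 m.

3.50 m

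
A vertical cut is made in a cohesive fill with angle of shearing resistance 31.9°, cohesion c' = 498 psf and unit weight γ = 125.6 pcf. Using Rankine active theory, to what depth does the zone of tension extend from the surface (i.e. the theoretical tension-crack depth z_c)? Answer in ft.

14.3 ft

K_a = tan²(45° − 31.9°/2) = 0.3085; √K_a = 0.5555.
The active pressure is zero where K_a γ z = 2c√K_a, so z_c = 2c/(γ√K_a) = 2×498/(125.6×0.5555) = 14.28 ft.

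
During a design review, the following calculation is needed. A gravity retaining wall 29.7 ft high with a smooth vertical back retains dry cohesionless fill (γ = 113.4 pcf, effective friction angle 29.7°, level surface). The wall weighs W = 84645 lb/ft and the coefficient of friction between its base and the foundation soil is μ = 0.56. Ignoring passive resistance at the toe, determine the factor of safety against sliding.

K_a = tan²(45° − 29.7°/2) = 0.3374.
P_a = ½K_aγH² = 0.5×0.3374×113.4×29.7² = 16870 lb/ft, acting at H/3 = 9.900 ft above the base.
FS_sliding = μW / P_a = 0.56×84645 / 16870 = 2.809.

2.81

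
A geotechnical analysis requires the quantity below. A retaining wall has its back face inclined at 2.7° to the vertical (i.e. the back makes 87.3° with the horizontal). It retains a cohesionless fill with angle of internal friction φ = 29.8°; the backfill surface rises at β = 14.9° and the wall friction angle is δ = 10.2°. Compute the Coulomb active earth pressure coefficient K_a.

K_a = sin²(α+φ) / [sin²α · sin(α−δ) · (1 + √{sin(φ+δ)sin(φ−β) / (sin(α−δ)sin(α+β))})²].
With α = 87.3°, φ = 29.8°, δ = 10.2°, β = 14.9°: K_a = 0.4061.

0.406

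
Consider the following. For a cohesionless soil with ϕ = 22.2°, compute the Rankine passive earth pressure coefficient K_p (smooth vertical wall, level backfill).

2.21

K_p = (1 + sin φ)/(1 − sin φ) = tan²(45° + 22.2°/2) = 2.215.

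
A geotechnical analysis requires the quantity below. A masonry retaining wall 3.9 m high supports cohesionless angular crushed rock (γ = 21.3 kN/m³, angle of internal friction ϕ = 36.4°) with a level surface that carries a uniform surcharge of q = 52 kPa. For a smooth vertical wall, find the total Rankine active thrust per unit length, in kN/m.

93.1 kN/m

K_a = tan²(45° − φ/2) = 0.2552.
Soil triangle: ½ K_a γ H² = 0.5×0.2552×21.3×3.9² = 41.33 kN/m.
Surcharge rectangle: K_a q H = 0.2552×52×3.9 = 51.75 kN/m.
Total = 41.33 + 51.75 = 93.08 kN/m.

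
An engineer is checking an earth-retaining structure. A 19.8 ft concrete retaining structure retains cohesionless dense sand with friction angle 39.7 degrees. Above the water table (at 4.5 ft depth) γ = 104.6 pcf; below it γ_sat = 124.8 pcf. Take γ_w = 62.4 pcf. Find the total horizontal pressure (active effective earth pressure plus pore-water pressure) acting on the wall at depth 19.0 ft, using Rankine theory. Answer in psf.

K_a = (1 − sin φ)/(1 + sin φ) = 0.2204.
γ' = 124.8 − 62.4 = 62.40 pcf.
Effective vertical stress at 19.0 ft: σ'_v = 104.6×4.5 + 62.40×14.5 = 1376 psf.
σ'_h = K_a σ'_v = 0.2204 × 1376 = 303.2 psf; u = γ_w × 14.5 = 904.8 psf.
Total σ_h = 303.2 + 904.8 = 1208 psf.

1210 psf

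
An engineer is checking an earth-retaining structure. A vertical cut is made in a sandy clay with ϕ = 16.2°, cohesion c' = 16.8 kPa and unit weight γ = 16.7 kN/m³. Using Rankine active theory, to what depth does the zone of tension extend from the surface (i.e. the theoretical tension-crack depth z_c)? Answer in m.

K_a = tan²(45° − 16.2°/2) = 0.5637; √K_a = 0.7508.
The active pressure is zero where K_a γ z = 2c√K_a, so z_c = 2c/(γ√K_a) = 2×16.8/(16.7×0.7508) = 2.680 m.

2.68 m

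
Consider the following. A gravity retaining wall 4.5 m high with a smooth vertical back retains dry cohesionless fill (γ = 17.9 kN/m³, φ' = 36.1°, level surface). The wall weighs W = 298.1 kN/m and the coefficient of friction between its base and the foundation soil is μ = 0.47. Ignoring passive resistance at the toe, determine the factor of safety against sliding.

K_a = tan²(45° − 36.1°/2) = 0.2585.
P_a = ½K_aγH² = 0.5×0.2585×17.9×4.5² = 46.85 kN/m, acting at H/3 = 1.500 m above the base.
FS_sliding = μW / P_a = 0.47×298.1 / 46.85 = 2.991.

2.99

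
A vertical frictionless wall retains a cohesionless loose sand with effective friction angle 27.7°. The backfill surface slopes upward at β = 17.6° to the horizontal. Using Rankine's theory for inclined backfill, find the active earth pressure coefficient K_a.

0.438

K_a = cos β · (cos β − √(cos²β − cos²φ)) / (cos β + √(cos²β − cos²φ)).
cos β = 0.9532, cos φ = 0.8854, √(cos²β − cos²φ) = 0.3531.
K_a = 0.9532 × (0.9532 − 0.3531)/(0.9532 + 0.3531) = 0.4379.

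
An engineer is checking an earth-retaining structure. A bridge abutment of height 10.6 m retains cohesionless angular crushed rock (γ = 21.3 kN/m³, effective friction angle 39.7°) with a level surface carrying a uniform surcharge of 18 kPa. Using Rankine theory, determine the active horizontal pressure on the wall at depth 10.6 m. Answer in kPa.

K_a = (1 − sin φ)/(1 + sin φ) = 0.2204.
σ_v = γz + q = 21.3 × 10.6 + 18 = 243.8 kPa.
σ_h = K_a σ_v = 0.2204 × 243.8 = 53.74 kPa.

53.7 kPa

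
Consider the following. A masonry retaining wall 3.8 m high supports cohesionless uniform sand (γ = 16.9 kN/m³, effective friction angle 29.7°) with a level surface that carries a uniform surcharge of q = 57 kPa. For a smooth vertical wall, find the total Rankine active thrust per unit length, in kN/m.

K_a = tan²(45° − φ/2) = 0.3374.
Soil triangle: ½ K_a γ H² = 0.5×0.3374×16.9×3.8² = 41.17 kN/m.
Surcharge rectangle: K_a q H = 0.3374×57×3.8 = 73.08 kN/m.
Total = 41.17 + 73.08 = 114.2 kN/m.

114 kN/m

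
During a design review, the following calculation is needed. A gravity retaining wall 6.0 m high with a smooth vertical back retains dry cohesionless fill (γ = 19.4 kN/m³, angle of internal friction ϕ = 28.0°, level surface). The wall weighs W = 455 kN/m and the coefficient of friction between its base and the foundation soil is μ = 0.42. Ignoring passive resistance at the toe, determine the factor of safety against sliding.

1.52

K_a = tan²(45° − 28.0°/2) = 0.3610.
P_a = ½K_aγH² = 0.5×0.3610×19.4×6.0² = 126.1 kN/m, acting at H/3 = 2.000 m above the base.
FS_sliding = μW / P_a = 0.42×455 / 126.1 = 1.516.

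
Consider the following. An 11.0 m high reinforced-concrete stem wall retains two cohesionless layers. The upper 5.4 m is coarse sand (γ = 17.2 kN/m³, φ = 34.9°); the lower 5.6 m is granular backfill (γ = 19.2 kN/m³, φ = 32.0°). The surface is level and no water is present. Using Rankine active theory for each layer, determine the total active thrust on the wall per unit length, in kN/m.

321 kN/m

K_a1 = tan²(45°−34.9°/2) = 0.2721; K_a2 = tan²(45°−32.0°/2) = 0.3073.
Layer 1: σ at base = K_a1 γ₁ h₁ = 25.28 kPa; P₁ = ½×25.28×5.4 = 68.25.
Layer 2: σ_v at top = γ₁h₁ = 92.88; σ_h top = K_a2×92.88 = 28.54; σ_h base = K_a2×(92.88+19.2×5.6) = 61.57.
P₂ = ½(28.54+61.57)×5.6 = 252.3. Total P_a = 68.25+252.3 = 320.6 kN/m.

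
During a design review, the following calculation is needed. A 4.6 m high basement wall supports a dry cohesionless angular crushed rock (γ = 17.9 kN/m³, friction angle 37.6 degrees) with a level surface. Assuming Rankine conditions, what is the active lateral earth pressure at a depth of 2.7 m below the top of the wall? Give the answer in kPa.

11.7 kPa

K_a = (1 − sin φ)/(1 + sin φ) = 0.2421.
σ_h = K_a γ z = 0.2421 × 17.9 × 2.7 = 11.70 kPa.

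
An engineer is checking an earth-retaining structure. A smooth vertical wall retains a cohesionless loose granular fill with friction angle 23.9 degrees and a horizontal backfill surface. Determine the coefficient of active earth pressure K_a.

0.423

K_a = (1 − sin φ)/(1 + sin φ) = (1 − sin 23.9°)/(1 + sin 23.9°) = 0.4233.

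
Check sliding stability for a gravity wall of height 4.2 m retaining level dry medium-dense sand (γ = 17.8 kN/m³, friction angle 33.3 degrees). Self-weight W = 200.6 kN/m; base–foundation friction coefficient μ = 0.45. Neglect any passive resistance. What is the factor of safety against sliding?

1.97

K_a = tan²(45° − 33.3°/2) = 0.2911.
P_a = ½K_aγH² = 0.5×0.2911×17.8×4.2² = 45.71 kN/m, acting at H/3 = 1.400 m above the base.
FS_sliding = μW / P_a = 0.45×200.6 / 45.71 = 1.975.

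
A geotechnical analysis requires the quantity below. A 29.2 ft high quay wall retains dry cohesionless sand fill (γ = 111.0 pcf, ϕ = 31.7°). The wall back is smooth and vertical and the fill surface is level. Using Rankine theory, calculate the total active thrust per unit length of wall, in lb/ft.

K_a = tan²(45° − φ/2) = 0.3111.
P_a = ½ K_a γ H² = 0.5 × 0.3111 × 111.0 × 29.2² = 14720 lb/ft.

14700 lb/ft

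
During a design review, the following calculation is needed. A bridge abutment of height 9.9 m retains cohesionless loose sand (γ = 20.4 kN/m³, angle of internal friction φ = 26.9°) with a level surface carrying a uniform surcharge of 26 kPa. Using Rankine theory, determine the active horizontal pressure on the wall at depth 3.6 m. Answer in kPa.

K_a = (1 − sin φ)/(1 + sin φ) = 0.3770.
σ_v = γz + q = 20.4 × 3.6 + 26 = 99.44 kPa.
σ_h = K_a σ_v = 0.3770 × 99.44 = 37.49 kPa.

37.5 kPa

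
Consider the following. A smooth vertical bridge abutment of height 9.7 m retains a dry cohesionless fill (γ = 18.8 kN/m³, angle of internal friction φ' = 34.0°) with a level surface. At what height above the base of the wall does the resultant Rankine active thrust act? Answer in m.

K_a = 0.2827.
The pressure distribution is triangular, so the resultant acts at H/3 above the base = 9.7/3 = 3.233 m.

3.23 m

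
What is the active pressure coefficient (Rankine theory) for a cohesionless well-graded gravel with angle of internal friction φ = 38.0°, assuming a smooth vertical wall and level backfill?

0.238

K_a = (1 − sin φ)/(1 + sin φ) = (1 − sin 38.0°)/(1 + sin 38.0°) = 0.2379.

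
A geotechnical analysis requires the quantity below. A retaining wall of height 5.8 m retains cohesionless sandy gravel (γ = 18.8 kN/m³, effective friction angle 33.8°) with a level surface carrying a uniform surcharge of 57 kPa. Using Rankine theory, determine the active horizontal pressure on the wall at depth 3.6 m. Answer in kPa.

35.5 kPa

K_a = (1 − sin φ)/(1 + sin φ) = 0.2851.
σ_v = γz + q = 18.8 × 3.6 + 57 = 124.7 kPa.
σ_h = K_a σ_v = 0.2851 × 124.7 = 35.55 kPa.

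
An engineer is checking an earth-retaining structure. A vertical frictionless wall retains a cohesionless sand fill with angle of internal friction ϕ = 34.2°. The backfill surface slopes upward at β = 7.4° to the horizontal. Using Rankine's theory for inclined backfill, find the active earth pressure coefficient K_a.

0.286

K_a = cos β · (cos β − √(cos²β − cos²φ)) / (cos β + √(cos²β − cos²φ)).
cos β = 0.9917, cos φ = 0.8271, √(cos²β − cos²φ) = 0.5471.
K_a = 0.9917 × (0.9917 − 0.5471)/(0.9917 + 0.5471) = 0.2865.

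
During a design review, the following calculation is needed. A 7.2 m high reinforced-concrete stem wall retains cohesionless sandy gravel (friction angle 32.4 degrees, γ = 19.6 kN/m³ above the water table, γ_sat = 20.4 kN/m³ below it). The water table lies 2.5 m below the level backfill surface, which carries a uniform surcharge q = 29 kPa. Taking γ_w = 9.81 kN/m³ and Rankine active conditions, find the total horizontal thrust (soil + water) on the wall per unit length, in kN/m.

295 kN/m

K_a = tan²(45° − φ/2) = 0.3022.
γ' = 20.4 − 9.81 = 10.59 kN/m³. h₂ = H − d_w = 4.7 m.
σ'_h: at surface K_a·q = 8.765; at WT K_a(q+γd_w) = 23.57; at base K_a(q+γd_w+γ'h₂) = 38.62 kPa.
P₁ = ½(8.765+23.57)×2.5 = 40.42; P₂ = ½(23.57+38.62)×4.7 = 146.1; P_w = ½γ_w h₂² = 108.4.
Total = 40.42+146.1+108.4 = 294.9 kN/m.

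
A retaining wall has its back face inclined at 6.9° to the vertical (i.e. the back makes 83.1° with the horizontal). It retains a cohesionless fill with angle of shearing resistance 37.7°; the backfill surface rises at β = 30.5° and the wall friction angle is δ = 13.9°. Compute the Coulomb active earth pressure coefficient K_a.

0.447

K_a = sin²(α+φ) / [sin²α · sin(α−δ) · (1 + √{sin(φ+δ)sin(φ−β) / (sin(α−δ)sin(α+β))})²].
With α = 83.1°, φ = 37.7°, δ = 13.9°, β = 30.5°: K_a = 0.4469.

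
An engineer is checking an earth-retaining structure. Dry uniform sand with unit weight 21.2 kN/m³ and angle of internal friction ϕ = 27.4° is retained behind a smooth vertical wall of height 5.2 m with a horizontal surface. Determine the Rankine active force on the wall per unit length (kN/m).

106 kN/m

K_a = tan²(45° − φ/2) = 0.3697.
P_a = ½ K_a γ H² = 0.5 × 0.3697 × 21.2 × 5.2² = 106.0 kN/m.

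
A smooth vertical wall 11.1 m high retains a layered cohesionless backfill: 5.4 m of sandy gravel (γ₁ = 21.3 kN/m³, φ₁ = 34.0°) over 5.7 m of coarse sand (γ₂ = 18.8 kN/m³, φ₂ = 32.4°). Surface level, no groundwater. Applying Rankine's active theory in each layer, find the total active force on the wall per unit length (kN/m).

378 kN/m

K_a1 = tan²(45°−34.0°/2) = 0.2827; K_a2 = tan²(45°−32.4°/2) = 0.3022.
Layer 1: σ at base = K_a1 γ₁ h₁ = 32.52 kPa; P₁ = ½×32.52×5.4 = 87.80.
Layer 2: σ_v at top = γ₁h₁ = 115.0; σ_h top = K_a2×115.0 = 34.76; σ_h base = K_a2×(115.0+18.8×5.7) = 67.15.
P₂ = ½(34.76+67.15)×5.7 = 290.4. Total P_a = 87.80+290.4 = 378.2 kN/m.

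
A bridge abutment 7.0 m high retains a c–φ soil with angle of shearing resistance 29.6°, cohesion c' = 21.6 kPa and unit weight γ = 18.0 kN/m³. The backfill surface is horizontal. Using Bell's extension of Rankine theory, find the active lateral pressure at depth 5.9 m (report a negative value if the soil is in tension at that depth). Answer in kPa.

K_a = (1 − sin φ)/(1 + sin φ) = 0.3387.
σ_a = K_a γ z − 2c√K_a = 0.3387×18.0×5.9 − 2×21.6×0.5820 = 10.83 kPa.

10.8 kPa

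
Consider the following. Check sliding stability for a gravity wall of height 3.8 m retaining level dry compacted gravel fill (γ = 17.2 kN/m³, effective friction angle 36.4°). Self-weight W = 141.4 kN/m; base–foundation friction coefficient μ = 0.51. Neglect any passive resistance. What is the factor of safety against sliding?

K_a = tan²(45° − 36.4°/2) = 0.2552.
P_a = ½K_aγH² = 0.5×0.2552×17.2×3.8² = 31.69 kN/m, acting at H/3 = 1.267 m above the base.
FS_sliding = μW / P_a = 0.51×141.4 / 31.69 = 2.276.

2.28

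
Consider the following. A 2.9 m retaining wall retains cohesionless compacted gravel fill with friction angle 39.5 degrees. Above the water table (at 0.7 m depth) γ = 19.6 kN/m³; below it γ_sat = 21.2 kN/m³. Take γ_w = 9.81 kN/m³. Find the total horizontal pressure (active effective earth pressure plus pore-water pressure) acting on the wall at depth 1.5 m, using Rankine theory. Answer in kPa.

K_a = (1 − sin φ)/(1 + sin φ) = 0.2224.
γ' = 21.2 − 9.81 = 11.39 kN/m³.
Effective vertical stress at 1.5 m: σ'_v = 19.6×0.7 + 11.39×0.800 = 22.83 kPa.
σ'_h = K_a σ'_v = 0.2224 × 22.83 = 5.079 kPa; u = γ_w × 0.800 = 7.848 kPa.
Total σ_h = 5.079 + 7.848 = 12.93 kPa.

12.9 kPa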